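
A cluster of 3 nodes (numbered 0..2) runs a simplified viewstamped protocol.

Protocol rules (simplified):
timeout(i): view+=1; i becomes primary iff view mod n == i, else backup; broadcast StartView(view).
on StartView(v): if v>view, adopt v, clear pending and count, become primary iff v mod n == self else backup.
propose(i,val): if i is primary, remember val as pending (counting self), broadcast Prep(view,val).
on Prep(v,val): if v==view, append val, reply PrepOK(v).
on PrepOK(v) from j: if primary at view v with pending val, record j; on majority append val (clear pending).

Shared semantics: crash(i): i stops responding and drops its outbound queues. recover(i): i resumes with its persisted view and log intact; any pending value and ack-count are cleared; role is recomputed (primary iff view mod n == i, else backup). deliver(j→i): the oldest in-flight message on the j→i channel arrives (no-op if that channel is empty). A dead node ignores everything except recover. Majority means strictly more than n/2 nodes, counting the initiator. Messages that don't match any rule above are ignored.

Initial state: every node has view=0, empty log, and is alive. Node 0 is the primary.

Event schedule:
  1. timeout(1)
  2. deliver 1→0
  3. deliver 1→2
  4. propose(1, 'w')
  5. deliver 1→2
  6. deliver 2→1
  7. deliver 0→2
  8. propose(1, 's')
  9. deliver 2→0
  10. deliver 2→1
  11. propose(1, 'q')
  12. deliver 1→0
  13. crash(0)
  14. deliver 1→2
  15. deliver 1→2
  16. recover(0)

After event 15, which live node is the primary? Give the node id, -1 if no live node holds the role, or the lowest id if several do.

step 1 timeout(1): 1={prim,v=1,log=-}
step 2 deliver 1→0: 0={back,v=1,log=-}
step 3 deliver 1→2: 2={back,v=1,log=-}
step 4 propose(1,'w'): —
step 5 deliver 1→2: 2={back,v=1,log=w}
step 6 deliver 2→1: 1={prim,v=1,log=w}
step 7 deliver 0→2: —
step 8 propose(1,'s'): —
step 9 deliver 2→0: —
step 10 deliver 2→1: —
step 11 propose(1,'q'): —
step 12 deliver 1→0: 0={back,v=1,log=w}
step 13 crash(0): 0={✗back,v=1,log=w}
step 14 deliver 1→2: 2={back,v=1,log=w,s}
step 15 deliver 1→2: 2={back,v=1,log=w,s,q}

1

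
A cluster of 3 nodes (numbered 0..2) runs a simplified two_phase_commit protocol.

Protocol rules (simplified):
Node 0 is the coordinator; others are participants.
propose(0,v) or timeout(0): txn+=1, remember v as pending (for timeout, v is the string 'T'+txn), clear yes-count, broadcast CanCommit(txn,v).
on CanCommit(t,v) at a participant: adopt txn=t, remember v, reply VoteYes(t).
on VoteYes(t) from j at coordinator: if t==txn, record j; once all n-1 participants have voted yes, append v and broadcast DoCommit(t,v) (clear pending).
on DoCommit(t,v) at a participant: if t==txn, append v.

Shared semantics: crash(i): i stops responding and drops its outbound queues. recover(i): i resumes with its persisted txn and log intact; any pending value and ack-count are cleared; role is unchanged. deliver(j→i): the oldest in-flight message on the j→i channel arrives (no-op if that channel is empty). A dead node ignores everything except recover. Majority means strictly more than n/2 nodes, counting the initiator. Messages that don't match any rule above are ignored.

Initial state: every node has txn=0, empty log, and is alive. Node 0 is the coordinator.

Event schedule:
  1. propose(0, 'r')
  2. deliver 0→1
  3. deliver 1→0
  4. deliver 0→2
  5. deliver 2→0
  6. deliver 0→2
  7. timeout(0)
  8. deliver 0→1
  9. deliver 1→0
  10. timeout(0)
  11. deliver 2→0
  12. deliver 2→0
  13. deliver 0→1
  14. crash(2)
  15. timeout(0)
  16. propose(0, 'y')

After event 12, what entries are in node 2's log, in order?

r

e1 propose(0,'r'): 0[coor,t=1,-]
e2 deliver 0→1: 1[part,t=1,-]
e3 deliver 1→0: ·
e4 deliver 0→2: 2[part,t=1,-]
e5 deliver 2→0: 0[coor,t=1,r]
e6 deliver 0→2: 2[part,t=1,r]
e7 timeout(0): 0[coor,t=2,r]
e8 deliver 0→1: 1[part,t=1,r]
e9 deliver 1→0: ·
e10 timeout(0): 0[coor,t=3,r]
e11 deliver 2→0: ·
e12 deliver 2→0: ·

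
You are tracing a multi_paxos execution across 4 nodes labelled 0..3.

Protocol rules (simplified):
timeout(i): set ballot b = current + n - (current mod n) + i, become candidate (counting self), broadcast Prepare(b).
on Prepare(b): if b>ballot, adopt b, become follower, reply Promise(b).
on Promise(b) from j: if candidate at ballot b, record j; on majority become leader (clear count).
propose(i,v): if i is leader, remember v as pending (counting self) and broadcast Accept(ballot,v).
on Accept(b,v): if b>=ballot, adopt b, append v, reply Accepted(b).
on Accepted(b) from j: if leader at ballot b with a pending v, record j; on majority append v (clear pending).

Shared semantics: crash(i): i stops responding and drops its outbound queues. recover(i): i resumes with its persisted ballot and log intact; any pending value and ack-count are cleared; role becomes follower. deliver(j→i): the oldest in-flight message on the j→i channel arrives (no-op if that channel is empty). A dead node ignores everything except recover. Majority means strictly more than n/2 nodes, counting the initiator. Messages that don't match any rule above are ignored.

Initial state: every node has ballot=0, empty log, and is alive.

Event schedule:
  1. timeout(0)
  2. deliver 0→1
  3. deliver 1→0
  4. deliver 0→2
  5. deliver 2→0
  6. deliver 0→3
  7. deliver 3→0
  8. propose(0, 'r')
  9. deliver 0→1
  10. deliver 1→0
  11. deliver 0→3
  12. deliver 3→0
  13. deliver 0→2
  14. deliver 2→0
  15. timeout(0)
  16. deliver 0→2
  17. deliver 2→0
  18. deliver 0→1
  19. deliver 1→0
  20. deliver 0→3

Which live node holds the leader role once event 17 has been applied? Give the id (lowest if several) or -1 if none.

1. timeout(0):  <0:cand b4 ->
2. deliver 0→1:  <1:foll b4 ->
3. deliver 1→0:  nop
4. deliver 0→2:  <2:foll b4 ->
5. deliver 2→0:  <0:lead b4 ->
6. deliver 0→3:  <3:foll b4 ->
7. deliver 3→0:  nop
8. propose(0,'r'):  nop
9. deliver 0→1:  <1:foll b4 r>
10. deliver 1→0:  nop
11. deliver 0→3:  <3:foll b4 r>
12. deliver 3→0:  <0:lead b4 r>
13. deliver 0→2:  <2:foll b4 r>
14. deliver 2→0:  nop
15. timeout(0):  <0:cand b8 r>
16. deliver 0→2:  <2:foll b8 r>
17. deliver 2→0:  nop

-1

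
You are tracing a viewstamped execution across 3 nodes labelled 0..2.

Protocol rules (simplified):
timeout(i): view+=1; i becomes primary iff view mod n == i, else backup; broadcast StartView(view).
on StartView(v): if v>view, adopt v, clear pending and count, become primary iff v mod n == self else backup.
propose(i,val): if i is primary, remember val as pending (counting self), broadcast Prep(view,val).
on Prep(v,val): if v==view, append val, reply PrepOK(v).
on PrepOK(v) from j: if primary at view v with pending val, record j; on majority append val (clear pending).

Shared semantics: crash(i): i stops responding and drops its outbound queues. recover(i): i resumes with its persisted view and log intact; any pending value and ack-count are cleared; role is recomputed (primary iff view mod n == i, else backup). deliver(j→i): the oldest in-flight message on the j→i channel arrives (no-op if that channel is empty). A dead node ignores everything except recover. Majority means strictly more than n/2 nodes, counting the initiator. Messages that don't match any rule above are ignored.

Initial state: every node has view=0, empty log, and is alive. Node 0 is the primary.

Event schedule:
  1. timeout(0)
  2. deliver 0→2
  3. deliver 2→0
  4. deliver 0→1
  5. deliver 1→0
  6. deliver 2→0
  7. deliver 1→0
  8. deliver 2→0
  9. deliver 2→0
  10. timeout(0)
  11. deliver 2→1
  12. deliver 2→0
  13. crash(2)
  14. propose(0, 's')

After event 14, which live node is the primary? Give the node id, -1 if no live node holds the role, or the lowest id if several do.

1

step 1 timeout(0): 0={back,v=1,log=-}
step 2 deliver 0→2: 2={back,v=1,log=-}
step 3 deliver 2→0: —
step 4 deliver 0→1: 1={prim,v=1,log=-}
step 5 deliver 1→0: —
step 6 deliver 2→0: —
step 7 deliver 1→0: —
step 8 deliver 2→0: —
step 9 deliver 2→0: —
step 10 timeout(0): 0={back,v=2,log=-}
step 11 deliver 2→1: —
step 12 deliver 2→0: —
step 13 crash(2): 2={✗back,v=1,log=-}
step 14 propose(0,'s'): —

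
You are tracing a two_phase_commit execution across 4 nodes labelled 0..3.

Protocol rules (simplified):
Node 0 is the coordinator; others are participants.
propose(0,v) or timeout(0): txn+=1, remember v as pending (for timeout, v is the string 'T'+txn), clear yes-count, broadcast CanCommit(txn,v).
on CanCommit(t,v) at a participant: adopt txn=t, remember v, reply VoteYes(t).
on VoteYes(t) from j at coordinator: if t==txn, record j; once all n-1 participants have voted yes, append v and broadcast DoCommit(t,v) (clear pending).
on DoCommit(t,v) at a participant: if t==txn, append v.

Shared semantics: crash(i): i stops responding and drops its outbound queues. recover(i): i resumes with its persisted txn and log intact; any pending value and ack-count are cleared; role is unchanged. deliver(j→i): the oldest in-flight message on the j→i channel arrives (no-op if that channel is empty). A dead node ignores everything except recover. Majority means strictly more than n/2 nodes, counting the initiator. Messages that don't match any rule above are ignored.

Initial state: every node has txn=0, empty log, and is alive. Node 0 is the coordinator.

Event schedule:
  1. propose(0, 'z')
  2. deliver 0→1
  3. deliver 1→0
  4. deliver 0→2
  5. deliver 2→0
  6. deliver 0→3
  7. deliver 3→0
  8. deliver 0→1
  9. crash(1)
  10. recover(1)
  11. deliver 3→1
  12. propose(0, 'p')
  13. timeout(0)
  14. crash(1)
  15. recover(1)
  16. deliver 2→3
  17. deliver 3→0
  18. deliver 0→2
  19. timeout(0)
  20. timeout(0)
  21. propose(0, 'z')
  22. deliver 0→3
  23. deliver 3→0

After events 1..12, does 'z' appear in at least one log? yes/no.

[1] propose(0,'z') → N0(coor t1 [-])
[2] deliver 0→1 → N1(part t1 [-])
[3] deliver 1→0 → ∅
[4] deliver 0→2 → N2(part t1 [-])
[5] deliver 2→0 → ∅
[6] deliver 0→3 → N3(part t1 [-])
[7] deliver 3→0 → N0(coor t1 [z])
[8] deliver 0→1 → N1(part t1 [z])
[9] crash(1) → N1(✗part t1 [z])
[10] recover(1) → N1(part t1 [z])
[11] deliver 3→1 → ∅
[12] propose(0,'p') → N0(coor t2 [z])

yes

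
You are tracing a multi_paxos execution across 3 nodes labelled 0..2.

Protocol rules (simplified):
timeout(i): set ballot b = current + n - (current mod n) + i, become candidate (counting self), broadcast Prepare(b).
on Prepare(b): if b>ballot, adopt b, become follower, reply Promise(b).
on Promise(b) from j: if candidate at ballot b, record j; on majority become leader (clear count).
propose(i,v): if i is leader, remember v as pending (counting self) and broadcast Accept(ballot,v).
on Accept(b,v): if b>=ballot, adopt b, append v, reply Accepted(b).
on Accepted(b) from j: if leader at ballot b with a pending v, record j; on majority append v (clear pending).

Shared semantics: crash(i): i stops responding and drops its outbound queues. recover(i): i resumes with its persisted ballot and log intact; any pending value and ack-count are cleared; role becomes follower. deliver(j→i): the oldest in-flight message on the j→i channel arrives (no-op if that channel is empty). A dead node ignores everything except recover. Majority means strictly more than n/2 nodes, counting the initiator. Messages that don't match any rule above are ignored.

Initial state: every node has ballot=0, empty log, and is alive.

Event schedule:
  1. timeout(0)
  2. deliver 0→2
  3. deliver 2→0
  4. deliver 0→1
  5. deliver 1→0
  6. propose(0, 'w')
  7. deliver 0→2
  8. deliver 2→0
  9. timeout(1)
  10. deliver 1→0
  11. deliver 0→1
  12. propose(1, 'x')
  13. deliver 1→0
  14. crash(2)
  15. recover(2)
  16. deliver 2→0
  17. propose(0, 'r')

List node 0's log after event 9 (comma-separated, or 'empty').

w

e1 timeout(0): 0[cand,b=3,-]
e2 deliver 0→2: 2[foll,b=3,-]
e3 deliver 2→0: 0[lead,b=3,-]
e4 deliver 0→1: 1[foll,b=3,-]
e5 deliver 1→0: ·
e6 propose(0,'w'): ·
e7 deliver 0→2: 2[foll,b=3,w]
e8 deliver 2→0: 0[lead,b=3,w]
e9 timeout(1): 1[cand,b=7,-]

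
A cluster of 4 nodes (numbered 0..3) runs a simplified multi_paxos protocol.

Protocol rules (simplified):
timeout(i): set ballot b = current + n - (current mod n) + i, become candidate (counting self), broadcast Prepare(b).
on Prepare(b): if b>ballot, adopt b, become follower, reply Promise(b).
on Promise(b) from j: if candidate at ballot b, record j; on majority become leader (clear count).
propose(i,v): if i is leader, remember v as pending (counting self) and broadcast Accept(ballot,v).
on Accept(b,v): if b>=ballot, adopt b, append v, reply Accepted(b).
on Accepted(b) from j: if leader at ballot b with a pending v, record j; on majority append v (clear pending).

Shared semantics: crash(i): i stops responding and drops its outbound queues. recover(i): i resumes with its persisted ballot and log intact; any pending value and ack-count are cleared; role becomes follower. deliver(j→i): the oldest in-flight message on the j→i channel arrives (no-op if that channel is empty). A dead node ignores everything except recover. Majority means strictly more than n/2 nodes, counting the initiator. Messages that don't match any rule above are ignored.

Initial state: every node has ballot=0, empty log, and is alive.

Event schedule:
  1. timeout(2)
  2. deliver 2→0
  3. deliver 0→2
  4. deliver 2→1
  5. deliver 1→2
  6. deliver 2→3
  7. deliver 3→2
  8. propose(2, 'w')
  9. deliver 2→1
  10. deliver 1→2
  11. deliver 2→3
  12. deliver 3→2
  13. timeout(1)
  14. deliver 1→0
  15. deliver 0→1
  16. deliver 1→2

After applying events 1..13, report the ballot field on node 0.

6

1. timeout(2):  <2:cand b6 ->
2. deliver 2→0:  <0:foll b6 ->
3. deliver 0→2:  nop
4. deliver 2→1:  <1:foll b6 ->
5. deliver 1→2:  <2:lead b6 ->
6. deliver 2→3:  <3:foll b6 ->
7. deliver 3→2:  nop
8. propose(2,'w'):  nop
9. deliver 2→1:  <1:foll b6 w>
10. deliver 1→2:  nop
11. deliver 2→3:  <3:foll b6 w>
12. deliver 3→2:  <2:lead b6 w>
13. timeout(1):  <1:cand b9 w>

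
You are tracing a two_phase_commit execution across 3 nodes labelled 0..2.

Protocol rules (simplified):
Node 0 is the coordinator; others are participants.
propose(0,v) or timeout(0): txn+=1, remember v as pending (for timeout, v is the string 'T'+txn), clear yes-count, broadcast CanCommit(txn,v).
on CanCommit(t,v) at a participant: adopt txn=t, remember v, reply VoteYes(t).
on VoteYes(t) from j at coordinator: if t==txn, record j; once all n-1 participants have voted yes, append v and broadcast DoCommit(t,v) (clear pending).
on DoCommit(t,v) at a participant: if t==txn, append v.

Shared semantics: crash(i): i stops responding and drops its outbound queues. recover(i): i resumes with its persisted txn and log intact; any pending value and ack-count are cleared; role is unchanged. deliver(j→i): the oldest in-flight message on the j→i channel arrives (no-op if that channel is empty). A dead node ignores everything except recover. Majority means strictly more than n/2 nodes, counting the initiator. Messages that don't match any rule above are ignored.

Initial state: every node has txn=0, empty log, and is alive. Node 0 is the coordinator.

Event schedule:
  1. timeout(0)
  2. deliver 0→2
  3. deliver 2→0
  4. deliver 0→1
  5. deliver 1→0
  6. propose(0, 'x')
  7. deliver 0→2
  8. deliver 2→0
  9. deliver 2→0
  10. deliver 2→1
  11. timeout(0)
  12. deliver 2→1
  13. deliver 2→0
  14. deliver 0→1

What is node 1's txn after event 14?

1

e1 timeout(0): 0[coor,t=1,-]
e2 deliver 0→2: 2[part,t=1,-]
e3 deliver 2→0: ·
e4 deliver 0→1: 1[part,t=1,-]
e5 deliver 1→0: 0[coor,t=1,T1]
e6 propose(0,'x'): 0[coor,t=2,T1]
e7 deliver 0→2: 2[part,t=1,T1]
e8 deliver 2→0: ·
e9 deliver 2→0: ·
e10 deliver 2→1: ·
e11 timeout(0): 0[coor,t=3,T1]
e12 deliver 2→1: ·
e13 deliver 2→0: ·
e14 deliver 0→1: 1[part,t=1,T1]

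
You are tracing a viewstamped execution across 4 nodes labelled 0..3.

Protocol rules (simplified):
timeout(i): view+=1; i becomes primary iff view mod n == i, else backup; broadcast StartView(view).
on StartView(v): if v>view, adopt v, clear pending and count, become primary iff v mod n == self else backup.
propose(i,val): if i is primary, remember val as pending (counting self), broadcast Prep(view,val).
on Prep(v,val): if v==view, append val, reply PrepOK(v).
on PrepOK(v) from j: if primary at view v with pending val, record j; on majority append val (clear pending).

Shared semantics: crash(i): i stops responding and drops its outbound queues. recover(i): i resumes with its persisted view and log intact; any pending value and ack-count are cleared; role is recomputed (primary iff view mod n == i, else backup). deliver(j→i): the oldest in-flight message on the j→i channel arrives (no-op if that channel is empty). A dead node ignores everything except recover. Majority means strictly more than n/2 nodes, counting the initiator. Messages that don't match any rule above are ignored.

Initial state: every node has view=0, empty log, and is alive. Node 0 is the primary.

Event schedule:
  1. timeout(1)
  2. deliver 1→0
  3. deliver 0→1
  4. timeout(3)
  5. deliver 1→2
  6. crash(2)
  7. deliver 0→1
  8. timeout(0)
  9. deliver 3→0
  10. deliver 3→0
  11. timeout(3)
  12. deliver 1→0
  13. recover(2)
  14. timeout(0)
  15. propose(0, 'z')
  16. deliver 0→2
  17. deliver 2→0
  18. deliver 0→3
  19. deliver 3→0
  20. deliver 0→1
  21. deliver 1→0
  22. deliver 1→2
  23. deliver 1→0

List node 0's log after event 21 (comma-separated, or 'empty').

e1 timeout(1): 1[prim,v=1,-]
e2 deliver 1→0: 0[back,v=1,-]
e3 deliver 0→1: ·
e4 timeout(3): 3[back,v=1,-]
e5 deliver 1→2: 2[back,v=1,-]
e6 crash(2): 2[✗back,v=1,-]
e7 deliver 0→1: ·
e8 timeout(0): 0[back,v=2,-]
e9 deliver 3→0: ·
e10 deliver 3→0: ·
e11 timeout(3): 3[back,v=2,-]
e12 deliver 1→0: ·
e13 recover(2): 2[back,v=1,-]
e14 timeout(0): 0[back,v=3,-]
e15 propose(0,'z'): ·
e16 deliver 0→2: 2[prim,v=2,-]
e17 deliver 2→0: ·
e18 deliver 0→3: ·
e19 deliver 3→0: ·
e20 deliver 0→1: 1[back,v=2,-]
e21 deliver 1→0: ·

empty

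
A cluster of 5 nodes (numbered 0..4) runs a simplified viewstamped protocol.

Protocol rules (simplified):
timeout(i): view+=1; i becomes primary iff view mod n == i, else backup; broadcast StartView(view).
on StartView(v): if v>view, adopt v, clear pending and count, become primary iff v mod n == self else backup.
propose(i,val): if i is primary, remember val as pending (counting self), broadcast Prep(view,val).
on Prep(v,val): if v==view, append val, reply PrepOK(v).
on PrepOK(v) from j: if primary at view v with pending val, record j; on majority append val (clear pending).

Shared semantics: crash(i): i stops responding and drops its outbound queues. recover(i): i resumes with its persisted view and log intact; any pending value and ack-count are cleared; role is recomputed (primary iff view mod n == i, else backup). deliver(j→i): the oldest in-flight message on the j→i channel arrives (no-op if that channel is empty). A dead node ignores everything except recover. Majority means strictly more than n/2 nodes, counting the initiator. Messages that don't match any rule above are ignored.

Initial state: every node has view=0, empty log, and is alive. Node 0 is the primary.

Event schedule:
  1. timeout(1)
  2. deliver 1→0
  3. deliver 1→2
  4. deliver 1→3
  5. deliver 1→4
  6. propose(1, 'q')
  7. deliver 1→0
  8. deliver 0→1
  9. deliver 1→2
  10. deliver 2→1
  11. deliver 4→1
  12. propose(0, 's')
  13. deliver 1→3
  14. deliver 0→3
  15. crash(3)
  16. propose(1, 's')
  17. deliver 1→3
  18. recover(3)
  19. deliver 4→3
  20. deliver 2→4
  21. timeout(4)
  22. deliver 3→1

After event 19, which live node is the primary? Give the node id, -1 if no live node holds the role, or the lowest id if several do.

[1] timeout(1) → N1(prim v1 [-])
[2] deliver 1→0 → N0(back v1 [-])
[3] deliver 1→2 → N2(back v1 [-])
[4] deliver 1→3 → N3(back v1 [-])
[5] deliver 1→4 → N4(back v1 [-])
[6] propose(1,'q') → ∅
[7] deliver 1→0 → N0(back v1 [q])
[8] deliver 0→1 → ∅
[9] deliver 1→2 → N2(back v1 [q])
[10] deliver 2→1 → N1(prim v1 [q])
[11] deliver 4→1 → ∅
[12] propose(0,'s') → ∅
[13] deliver 1→3 → N3(back v1 [q])
[14] deliver 0→3 → ∅
[15] crash(3) → N3(✗back v1 [q])
[16] propose(1,'s') → ∅
[17] deliver 1→3 → ∅
[18] recover(3) → N3(back v1 [q])
[19] deliver 4→3 → ∅

1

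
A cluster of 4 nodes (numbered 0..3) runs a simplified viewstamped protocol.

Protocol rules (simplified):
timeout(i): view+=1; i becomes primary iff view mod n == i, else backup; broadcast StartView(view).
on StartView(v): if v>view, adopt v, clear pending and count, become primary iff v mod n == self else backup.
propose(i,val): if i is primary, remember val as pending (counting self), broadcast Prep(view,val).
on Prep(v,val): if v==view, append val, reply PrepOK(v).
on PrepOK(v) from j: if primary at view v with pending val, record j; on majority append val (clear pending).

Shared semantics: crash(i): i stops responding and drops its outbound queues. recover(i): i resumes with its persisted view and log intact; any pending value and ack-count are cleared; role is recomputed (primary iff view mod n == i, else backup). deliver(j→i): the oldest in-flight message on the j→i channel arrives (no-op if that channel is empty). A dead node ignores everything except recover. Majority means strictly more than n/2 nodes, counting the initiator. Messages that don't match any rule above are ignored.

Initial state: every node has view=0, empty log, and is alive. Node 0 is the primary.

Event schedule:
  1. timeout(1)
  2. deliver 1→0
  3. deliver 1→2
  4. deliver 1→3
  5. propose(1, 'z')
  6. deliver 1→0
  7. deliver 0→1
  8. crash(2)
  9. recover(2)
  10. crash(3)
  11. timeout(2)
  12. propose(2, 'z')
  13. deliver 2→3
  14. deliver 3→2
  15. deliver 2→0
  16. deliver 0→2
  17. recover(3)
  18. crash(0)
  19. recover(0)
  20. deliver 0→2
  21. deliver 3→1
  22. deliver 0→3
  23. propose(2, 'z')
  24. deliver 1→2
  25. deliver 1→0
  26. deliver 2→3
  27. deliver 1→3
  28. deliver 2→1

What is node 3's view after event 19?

1. timeout(1):  <1:prim v1 ->
2. deliver 1→0:  <0:back v1 ->
3. deliver 1→2:  <2:back v1 ->
4. deliver 1→3:  <3:back v1 ->
5. propose(1,'z'):  nop
6. deliver 1→0:  <0:back v1 z>
7. deliver 0→1:  nop
8. crash(2):  <2:✗back v1 ->
9. recover(2):  <2:back v1 ->
10. crash(3):  <3:✗back v1 ->
11. timeout(2):  <2:prim v2 ->
12. propose(2,'z'):  nop
13. deliver 2→3:  nop
14. deliver 3→2:  nop
15. deliver 2→0:  <0:back v2 z>
16. deliver 0→2:  nop
17. recover(3):  <3:back v1 ->
18. crash(0):  <0:✗back v2 z>
19. recover(0):  <0:back v2 z>

1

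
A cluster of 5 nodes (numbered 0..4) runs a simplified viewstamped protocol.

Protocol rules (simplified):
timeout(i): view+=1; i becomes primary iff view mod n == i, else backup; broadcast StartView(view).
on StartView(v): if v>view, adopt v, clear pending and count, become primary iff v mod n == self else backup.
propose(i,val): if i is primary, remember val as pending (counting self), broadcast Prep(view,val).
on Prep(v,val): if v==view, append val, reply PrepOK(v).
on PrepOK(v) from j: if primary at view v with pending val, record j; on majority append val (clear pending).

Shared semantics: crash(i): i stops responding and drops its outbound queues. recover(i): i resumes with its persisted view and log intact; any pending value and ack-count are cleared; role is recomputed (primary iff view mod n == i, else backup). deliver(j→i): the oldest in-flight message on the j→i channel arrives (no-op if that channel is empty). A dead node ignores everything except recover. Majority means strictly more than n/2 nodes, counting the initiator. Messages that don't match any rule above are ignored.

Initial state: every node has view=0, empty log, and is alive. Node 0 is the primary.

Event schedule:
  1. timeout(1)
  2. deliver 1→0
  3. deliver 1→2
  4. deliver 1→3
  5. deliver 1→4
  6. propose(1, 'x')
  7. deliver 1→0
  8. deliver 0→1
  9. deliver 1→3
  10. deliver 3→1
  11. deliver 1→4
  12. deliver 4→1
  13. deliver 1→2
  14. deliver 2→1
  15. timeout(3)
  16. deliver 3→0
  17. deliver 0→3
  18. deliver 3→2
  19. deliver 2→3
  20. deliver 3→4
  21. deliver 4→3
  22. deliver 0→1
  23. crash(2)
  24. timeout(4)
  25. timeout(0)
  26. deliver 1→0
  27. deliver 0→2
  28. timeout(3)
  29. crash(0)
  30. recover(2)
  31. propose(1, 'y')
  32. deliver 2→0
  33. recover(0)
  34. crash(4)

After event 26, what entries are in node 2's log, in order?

step 1 timeout(1): 1={prim,v=1,log=-}
step 2 deliver 1→0: 0={back,v=1,log=-}
step 3 deliver 1→2: 2={back,v=1,log=-}
step 4 deliver 1→3: 3={back,v=1,log=-}
step 5 deliver 1→4: 4={back,v=1,log=-}
step 6 propose(1,'x'): —
step 7 deliver 1→0: 0={back,v=1,log=x}
step 8 deliver 0→1: —
step 9 deliver 1→3: 3={back,v=1,log=x}
step 10 deliver 3→1: 1={prim,v=1,log=x}
step 11 deliver 1→4: 4={back,v=1,log=x}
step 12 deliver 4→1: —
step 13 deliver 1→2: 2={back,v=1,log=x}
step 14 deliver 2→1: —
step 15 timeout(3): 3={back,v=2,log=x}
step 16 deliver 3→0: 0={back,v=2,log=x}
step 17 deliver 0→3: —
step 18 deliver 3→2: 2={prim,v=2,log=x}
step 19 deliver 2→3: —
step 20 deliver 3→4: 4={back,v=2,log=x}
step 21 deliver 4→3: —
step 22 deliver 0→1: —
step 23 crash(2): 2={✗prim,v=2,log=x}
step 24 timeout(4): 4={back,v=3,log=x}
step 25 timeout(0): 0={back,v=3,log=x}
step 26 deliver 1→0: —

x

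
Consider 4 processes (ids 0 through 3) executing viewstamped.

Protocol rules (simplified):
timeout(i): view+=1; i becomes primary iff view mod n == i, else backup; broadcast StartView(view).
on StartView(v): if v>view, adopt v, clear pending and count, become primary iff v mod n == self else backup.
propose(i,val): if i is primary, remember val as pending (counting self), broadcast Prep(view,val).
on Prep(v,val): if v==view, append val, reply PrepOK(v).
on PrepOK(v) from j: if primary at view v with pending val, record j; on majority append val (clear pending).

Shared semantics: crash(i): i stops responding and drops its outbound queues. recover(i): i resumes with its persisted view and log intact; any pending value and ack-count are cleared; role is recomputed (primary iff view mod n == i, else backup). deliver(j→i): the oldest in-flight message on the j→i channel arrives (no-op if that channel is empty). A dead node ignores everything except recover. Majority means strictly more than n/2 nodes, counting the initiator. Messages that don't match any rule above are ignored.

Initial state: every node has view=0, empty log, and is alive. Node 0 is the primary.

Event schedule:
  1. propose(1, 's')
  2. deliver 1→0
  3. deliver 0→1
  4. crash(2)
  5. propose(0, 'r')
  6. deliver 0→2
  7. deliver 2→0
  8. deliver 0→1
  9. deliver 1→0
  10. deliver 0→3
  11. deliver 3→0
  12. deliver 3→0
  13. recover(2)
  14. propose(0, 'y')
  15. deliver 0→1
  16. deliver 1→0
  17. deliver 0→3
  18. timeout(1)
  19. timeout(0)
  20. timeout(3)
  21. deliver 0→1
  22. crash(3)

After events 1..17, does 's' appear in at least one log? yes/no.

no

after 1 — propose(1,'s'): ·
after 2 — deliver 1→0: ·
after 3 — deliver 0→1: ·
after 4 — crash(2): n2:✗back/v0/[-]
after 5 — propose(0,'r'): ·
after 6 — deliver 0→2: ·
after 7 — deliver 2→0: ·
after 8 — deliver 0→1: n1:back/v0/[r]
after 9 — deliver 1→0: ·
after 10 — deliver 0→3: n3:back/v0/[r]
after 11 — deliver 3→0: n0:prim/v0/[r]
after 12 — deliver 3→0: ·
after 13 — recover(2): n2:back/v0/[-]
after 14 — propose(0,'y'): ·
after 15 — deliver 0→1: n1:back/v0/[r,y]
after 16 — deliver 1→0: ·
after 17 — deliver 0→3: n3:back/v0/[r,y]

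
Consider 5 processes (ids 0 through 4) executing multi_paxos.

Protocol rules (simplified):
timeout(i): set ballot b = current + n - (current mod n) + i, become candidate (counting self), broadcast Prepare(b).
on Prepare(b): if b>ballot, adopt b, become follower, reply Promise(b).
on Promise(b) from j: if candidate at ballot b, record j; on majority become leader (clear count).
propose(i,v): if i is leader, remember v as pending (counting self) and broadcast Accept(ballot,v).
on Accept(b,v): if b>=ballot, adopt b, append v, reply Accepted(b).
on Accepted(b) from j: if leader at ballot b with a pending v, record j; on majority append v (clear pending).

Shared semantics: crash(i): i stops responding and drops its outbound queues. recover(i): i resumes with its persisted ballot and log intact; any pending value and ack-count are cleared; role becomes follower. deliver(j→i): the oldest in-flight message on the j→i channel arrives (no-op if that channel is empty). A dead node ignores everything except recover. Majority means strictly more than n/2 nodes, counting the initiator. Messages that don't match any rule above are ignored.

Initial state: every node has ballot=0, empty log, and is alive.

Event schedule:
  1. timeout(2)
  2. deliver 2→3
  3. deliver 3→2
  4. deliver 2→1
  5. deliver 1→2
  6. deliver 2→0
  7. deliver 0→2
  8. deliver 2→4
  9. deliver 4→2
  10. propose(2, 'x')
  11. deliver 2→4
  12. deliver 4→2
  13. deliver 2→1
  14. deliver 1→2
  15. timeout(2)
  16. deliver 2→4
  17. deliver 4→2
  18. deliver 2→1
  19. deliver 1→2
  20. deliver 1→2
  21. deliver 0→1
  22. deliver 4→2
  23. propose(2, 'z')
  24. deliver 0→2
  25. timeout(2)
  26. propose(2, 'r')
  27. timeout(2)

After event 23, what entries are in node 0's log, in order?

e1 timeout(2): 2[cand,b=7,-]
e2 deliver 2→3: 3[foll,b=7,-]
e3 deliver 3→2: ·
e4 deliver 2→1: 1[foll,b=7,-]
e5 deliver 1→2: 2[lead,b=7,-]
e6 deliver 2→0: 0[foll,b=7,-]
e7 deliver 0→2: ·
e8 deliver 2→4: 4[foll,b=7,-]
e9 deliver 4→2: ·
e10 propose(2,'x'): ·
e11 deliver 2→4: 4[foll,b=7,x]
e12 deliver 4→2: ·
e13 deliver 2→1: 1[foll,b=7,x]
e14 deliver 1→2: 2[lead,b=7,x]
e15 timeout(2): 2[cand,b=12,x]
e16 deliver 2→4: 4[foll,b=12,x]
e17 deliver 4→2: ·
e18 deliver 2→1: 1[foll,b=12,x]
e19 deliver 1→2: 2[lead,b=12,x]
e20 deliver 1→2: ·
e21 deliver 0→1: ·
e22 deliver 4→2: ·
e23 propose(2,'z'): ·

empty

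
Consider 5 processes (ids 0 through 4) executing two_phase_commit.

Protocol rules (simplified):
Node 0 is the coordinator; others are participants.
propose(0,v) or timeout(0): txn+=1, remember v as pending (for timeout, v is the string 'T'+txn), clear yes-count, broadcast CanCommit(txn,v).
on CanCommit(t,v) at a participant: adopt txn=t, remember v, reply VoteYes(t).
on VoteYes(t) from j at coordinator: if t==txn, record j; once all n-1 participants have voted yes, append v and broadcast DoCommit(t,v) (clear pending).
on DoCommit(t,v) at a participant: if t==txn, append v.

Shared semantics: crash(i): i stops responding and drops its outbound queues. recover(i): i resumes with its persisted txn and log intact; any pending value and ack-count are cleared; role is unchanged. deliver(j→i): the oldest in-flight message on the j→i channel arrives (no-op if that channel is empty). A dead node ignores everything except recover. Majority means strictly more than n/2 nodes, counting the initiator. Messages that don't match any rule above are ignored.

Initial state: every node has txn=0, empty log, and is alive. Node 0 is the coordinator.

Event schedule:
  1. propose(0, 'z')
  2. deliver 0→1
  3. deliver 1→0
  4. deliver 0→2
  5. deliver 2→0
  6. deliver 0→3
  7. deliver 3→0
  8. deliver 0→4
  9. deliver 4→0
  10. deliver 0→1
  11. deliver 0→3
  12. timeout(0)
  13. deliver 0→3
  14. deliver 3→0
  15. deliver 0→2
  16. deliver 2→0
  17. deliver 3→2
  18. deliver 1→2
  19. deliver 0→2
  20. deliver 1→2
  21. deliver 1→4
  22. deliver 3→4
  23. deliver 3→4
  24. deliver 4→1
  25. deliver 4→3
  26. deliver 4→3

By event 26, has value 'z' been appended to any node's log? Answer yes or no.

step 1 propose(0,'z'): 0={coor,t=1,log=-}
step 2 deliver 0→1: 1={part,t=1,log=-}
step 3 deliver 1→0: —
step 4 deliver 0→2: 2={part,t=1,log=-}
step 5 deliver 2→0: —
step 6 deliver 0→3: 3={part,t=1,log=-}
step 7 deliver 3→0: —
step 8 deliver 0→4: 4={part,t=1,log=-}
step 9 deliver 4→0: 0={coor,t=1,log=z}
step 10 deliver 0→1: 1={part,t=1,log=z}
step 11 deliver 0→3: 3={part,t=1,log=z}
step 12 timeout(0): 0={coor,t=2,log=z}
step 13 deliver 0→3: 3={part,t=2,log=z}
step 14 deliver 3→0: —
step 15 deliver 0→2: 2={part,t=1,log=z}
step 16 deliver 2→0: —
step 17 deliver 3→2: —
step 18 deliver 1→2: —
step 19 deliver 0→2: 2={part,t=2,log=z}
step 20 deliver 1→2: —
step 21 deliver 1→4: —
step 22 deliver 3→4: —
step 23 deliver 3→4: —
step 24 deliver 4→1: —
step 25 deliver 4→3: —
step 26 deliver 4→3: —

yes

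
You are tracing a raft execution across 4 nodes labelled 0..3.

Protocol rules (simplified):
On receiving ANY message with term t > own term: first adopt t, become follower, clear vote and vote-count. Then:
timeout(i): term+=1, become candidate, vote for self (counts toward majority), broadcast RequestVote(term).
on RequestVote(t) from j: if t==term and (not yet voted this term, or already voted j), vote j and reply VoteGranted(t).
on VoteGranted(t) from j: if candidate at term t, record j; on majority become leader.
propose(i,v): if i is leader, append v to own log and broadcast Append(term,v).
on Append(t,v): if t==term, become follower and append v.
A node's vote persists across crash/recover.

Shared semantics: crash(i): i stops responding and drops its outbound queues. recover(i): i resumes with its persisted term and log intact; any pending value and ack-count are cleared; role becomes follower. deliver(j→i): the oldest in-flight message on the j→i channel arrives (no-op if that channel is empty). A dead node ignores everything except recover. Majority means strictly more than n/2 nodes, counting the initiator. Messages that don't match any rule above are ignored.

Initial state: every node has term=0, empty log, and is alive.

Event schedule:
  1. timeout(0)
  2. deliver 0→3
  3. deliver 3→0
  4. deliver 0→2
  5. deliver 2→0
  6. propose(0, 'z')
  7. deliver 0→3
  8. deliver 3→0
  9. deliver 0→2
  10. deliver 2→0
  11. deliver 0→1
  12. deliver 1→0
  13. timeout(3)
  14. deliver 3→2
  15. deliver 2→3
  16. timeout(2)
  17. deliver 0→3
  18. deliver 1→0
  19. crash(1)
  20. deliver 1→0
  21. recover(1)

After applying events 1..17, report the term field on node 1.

1

1. timeout(0):  <0:cand t1 ->
2. deliver 0→3:  <3:foll t1 ->
3. deliver 3→0:  nop
4. deliver 0→2:  <2:foll t1 ->
5. deliver 2→0:  <0:lead t1 ->
6. propose(0,'z'):  <0:lead t1 z>
7. deliver 0→3:  <3:foll t1 z>
8. deliver 3→0:  nop
9. deliver 0→2:  <2:foll t1 z>
10. deliver 2→0:  nop
11. deliver 0→1:  <1:foll t1 ->
12. deliver 1→0:  nop
13. timeout(3):  <3:cand t2 z>
14. deliver 3→2:  <2:foll t2 z>
15. deliver 2→3:  nop
16. timeout(2):  <2:cand t3 z>
17. deliver 0→3:  nop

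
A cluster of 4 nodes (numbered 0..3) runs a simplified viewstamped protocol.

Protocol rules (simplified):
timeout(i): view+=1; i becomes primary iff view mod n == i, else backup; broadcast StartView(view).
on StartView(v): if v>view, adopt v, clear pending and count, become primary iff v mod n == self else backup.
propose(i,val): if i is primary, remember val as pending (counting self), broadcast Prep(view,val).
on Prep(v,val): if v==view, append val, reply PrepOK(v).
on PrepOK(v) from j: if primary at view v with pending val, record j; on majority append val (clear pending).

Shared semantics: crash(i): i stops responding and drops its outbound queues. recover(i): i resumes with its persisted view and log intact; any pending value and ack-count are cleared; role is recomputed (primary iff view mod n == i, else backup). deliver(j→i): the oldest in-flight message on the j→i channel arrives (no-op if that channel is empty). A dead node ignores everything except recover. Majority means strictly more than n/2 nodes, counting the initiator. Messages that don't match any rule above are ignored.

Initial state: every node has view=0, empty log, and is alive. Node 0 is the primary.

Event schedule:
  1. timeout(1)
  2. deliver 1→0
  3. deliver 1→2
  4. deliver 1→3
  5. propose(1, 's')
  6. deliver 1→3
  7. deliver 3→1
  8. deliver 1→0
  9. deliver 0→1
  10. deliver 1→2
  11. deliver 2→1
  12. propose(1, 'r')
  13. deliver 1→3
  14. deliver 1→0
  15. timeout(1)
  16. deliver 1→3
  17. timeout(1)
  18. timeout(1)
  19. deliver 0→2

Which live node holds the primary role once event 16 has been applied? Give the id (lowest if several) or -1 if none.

-1

step 1 timeout(1): 1={prim,v=1,log=-}
step 2 deliver 1→0: 0={back,v=1,log=-}
step 3 deliver 1→2: 2={back,v=1,log=-}
step 4 deliver 1→3: 3={back,v=1,log=-}
step 5 propose(1,'s'): —
step 6 deliver 1→3: 3={back,v=1,log=s}
step 7 deliver 3→1: —
step 8 deliver 1→0: 0={back,v=1,log=s}
step 9 deliver 0→1: 1={prim,v=1,log=s}
step 10 deliver 1→2: 2={back,v=1,log=s}
step 11 deliver 2→1: —
step 12 propose(1,'r'): —
step 13 deliver 1→3: 3={back,v=1,log=s,r}
step 14 deliver 1→0: 0={back,v=1,log=s,r}
step 15 timeout(1): 1={back,v=2,log=s}
step 16 deliver 1→3: 3={back,v=2,log=s,r}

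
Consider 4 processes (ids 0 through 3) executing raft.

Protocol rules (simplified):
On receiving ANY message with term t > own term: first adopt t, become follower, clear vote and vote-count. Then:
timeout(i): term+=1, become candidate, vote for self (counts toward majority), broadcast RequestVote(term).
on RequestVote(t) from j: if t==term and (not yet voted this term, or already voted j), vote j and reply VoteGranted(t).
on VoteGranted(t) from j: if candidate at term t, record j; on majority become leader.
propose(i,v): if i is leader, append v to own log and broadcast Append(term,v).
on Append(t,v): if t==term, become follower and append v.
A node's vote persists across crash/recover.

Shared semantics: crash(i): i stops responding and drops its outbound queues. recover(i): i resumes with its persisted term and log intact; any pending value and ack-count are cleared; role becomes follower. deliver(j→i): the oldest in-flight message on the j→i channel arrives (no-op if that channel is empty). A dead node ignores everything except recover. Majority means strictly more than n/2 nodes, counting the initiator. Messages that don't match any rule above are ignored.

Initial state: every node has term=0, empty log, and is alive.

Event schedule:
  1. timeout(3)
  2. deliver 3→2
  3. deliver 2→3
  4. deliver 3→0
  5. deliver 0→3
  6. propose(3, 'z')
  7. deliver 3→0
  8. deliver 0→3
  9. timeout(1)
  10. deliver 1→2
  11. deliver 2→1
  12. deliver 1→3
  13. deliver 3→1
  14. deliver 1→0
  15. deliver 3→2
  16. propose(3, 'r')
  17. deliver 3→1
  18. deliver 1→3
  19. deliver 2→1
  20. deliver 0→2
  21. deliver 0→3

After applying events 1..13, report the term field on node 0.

[1] timeout(3) → N3(cand t1 [-])
[2] deliver 3→2 → N2(foll t1 [-])
[3] deliver 2→3 → ∅
[4] deliver 3→0 → N0(foll t1 [-])
[5] deliver 0→3 → N3(lead t1 [-])
[6] propose(3,'z') → N3(lead t1 [z])
[7] deliver 3→0 → N0(foll t1 [z])
[8] deliver 0→3 → ∅
[9] timeout(1) → N1(cand t1 [-])
[10] deliver 1→2 → ∅
[11] deliver 2→1 → ∅
[12] deliver 1→3 → ∅
[13] deliver 3→1 → ∅

1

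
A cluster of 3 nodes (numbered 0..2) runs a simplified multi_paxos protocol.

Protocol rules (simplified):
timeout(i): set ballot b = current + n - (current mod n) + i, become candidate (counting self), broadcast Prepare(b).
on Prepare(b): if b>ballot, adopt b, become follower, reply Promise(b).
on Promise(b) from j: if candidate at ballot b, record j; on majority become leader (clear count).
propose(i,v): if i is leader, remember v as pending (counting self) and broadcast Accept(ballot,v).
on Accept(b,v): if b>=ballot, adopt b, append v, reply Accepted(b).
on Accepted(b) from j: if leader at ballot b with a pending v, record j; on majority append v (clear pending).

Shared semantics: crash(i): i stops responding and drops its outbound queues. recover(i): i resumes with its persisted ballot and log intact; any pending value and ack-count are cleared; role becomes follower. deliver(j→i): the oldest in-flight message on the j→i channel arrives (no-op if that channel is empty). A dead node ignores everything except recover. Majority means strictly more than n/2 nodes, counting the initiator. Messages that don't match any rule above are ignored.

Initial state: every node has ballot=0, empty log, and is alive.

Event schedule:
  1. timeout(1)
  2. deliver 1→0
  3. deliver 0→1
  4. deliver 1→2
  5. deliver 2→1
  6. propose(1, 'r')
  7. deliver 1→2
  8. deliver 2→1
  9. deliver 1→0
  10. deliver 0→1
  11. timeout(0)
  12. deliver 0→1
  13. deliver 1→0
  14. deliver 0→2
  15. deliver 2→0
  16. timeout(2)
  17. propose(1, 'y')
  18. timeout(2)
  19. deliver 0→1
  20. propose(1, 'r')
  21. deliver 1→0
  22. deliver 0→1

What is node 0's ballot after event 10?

e1 timeout(1): 1[cand,b=4,-]
e2 deliver 1→0: 0[foll,b=4,-]
e3 deliver 0→1: 1[lead,b=4,-]
e4 deliver 1→2: 2[foll,b=4,-]
e5 deliver 2→1: ·
e6 propose(1,'r'): ·
e7 deliver 1→2: 2[foll,b=4,r]
e8 deliver 2→1: 1[lead,b=4,r]
e9 deliver 1→0: 0[foll,b=4,r]
e10 deliver 0→1: ·

4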